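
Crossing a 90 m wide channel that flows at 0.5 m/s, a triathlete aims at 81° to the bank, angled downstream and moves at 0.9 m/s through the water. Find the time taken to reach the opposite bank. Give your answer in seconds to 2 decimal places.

101.25 s

The component of the triathlete's velocity perpendicular to the bank is 0.9 × sin 81° = 0.889 m/s.
The current is parallel to the bank, so it does not affect the crossing time.
Time = 90 / 0.889 = 101.247 s.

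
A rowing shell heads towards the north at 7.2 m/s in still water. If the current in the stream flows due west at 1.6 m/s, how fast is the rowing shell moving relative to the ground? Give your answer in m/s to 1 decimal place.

Taking east as x and north as y: velocity relative to the water = (0.000, 7.200) m/s; the water relative to ground = (-1.600, 0.000) m/s.
Velocity relative to ground = (0.000, 7.200) + (-1.600, 0.000) = (-1.600, 7.200) m/s.
Speed = |(-1.600, 7.200)| = 7.376 m/s.

7.4 m/s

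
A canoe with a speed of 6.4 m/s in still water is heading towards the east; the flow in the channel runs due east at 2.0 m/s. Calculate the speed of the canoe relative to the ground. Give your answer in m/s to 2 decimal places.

Taking east as x and north as y: velocity relative to the water = (6.400, 0.000) m/s; the water relative to ground = (2.000, 0.000) m/s.
Velocity relative to ground = (6.400, 0.000) + (2.000, 0.000) = (8.400, 0.000) m/s.
Speed = |(8.400, 0.000)| = 8.400 m/s.

8.40 m/s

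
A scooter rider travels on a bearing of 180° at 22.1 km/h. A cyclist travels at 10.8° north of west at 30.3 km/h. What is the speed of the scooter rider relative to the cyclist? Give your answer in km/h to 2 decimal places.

Taking east as x and north as y: scooter rider velocity = (0.000, -22.100) km/h; cyclist velocity = (-29.763, 5.678) km/h.
Velocity of scooter rider relative to cyclist = (0.000, -22.100) − (-29.763, 5.678) = (29.763, -27.778) km/h.
Magnitude = |(29.763, -27.778)| = 40.712 km/h.

40.71 km/h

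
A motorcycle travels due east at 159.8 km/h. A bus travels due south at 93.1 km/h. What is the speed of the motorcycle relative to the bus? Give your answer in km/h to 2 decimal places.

Taking east as x and north as y: motorcycle velocity = (159.800, 0.000) km/h; bus velocity = (0.000, -93.100) km/h.
Velocity of motorcycle relative to bus = (159.800, 0.000) − (0.000, -93.100) = (159.800, 93.100) km/h.
Magnitude = |(159.800, 93.100)| = 184.942 km/h.

184.94 km/h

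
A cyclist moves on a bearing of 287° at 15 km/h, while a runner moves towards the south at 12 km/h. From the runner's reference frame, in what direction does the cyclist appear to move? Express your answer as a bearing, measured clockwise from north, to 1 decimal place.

318.8°

Taking east as x and north as y: cyclist velocity = (-14.345, 4.386) km/h; runner velocity = (0.000, -12.000) km/h.
Velocity of cyclist relative to runner = (-14.345, 4.386) − (0.000, -12.000) = (-14.345, 16.386) km/h.
Bearing = atan2(-14.34, 16.39) = 318.80° clockwise from north.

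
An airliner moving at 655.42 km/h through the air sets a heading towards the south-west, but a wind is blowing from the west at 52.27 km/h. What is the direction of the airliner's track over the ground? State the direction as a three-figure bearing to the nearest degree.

222°

Taking east as x and north as y: velocity relative to the air = (-463.452, -463.452) km/h; the air relative to ground = (52.270, 0.000) km/h.
Velocity relative to ground = (-463.452, -463.452) + (52.270, 0.000) = (-411.182, -463.452) km/h.
Bearing = atan2(-411.18, -463.45) = 221.58° clockwise from north.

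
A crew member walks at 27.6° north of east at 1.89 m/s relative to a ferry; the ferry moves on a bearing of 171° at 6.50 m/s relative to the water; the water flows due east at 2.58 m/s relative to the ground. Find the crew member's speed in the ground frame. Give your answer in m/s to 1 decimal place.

In east/north components (m/s): crew member relative to ferry = (1.675, 0.876); ferry relative to water = (1.017, -6.420); water relative to ground = (2.580, 0.000).
Sum = (5.272, -5.544) m/s.
Speed = |(5.272, -5.544)| = 7.651 m/s.

7.7 m/s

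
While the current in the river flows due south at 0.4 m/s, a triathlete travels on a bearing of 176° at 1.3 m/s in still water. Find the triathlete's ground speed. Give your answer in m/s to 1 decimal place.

1.7 m/s

Taking east as x and north as y: velocity relative to the water = (0.091, -1.297) m/s; the water relative to ground = (0.000, -0.400) m/s.
Velocity relative to ground = (0.091, -1.297) + (0.000, -0.400) = (0.091, -1.697) m/s.
Speed = |(0.091, -1.697)| = 1.699 m/s.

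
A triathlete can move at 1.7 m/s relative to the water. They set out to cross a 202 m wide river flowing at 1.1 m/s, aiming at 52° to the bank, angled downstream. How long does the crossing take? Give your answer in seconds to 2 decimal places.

150.79 s

The component of the triathlete's velocity perpendicular to the bank is 1.7 × sin 52° = 1.340 m/s.
Only the cross-stream component determines the crossing time; the current contributes nothing perpendicular to the bank.
Time = 202 / 1.340 = 150.789 s.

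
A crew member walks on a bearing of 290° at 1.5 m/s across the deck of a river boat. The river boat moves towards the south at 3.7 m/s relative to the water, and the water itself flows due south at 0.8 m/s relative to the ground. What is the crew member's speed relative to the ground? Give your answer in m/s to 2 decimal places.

4.23 m/s

In east/north components (m/s): crew member relative to river boat = (-1.410, 0.513); river boat relative to water = (0.000, -3.700); water relative to ground = (0.000, -0.800).
Sum = (-1.410, -3.987) m/s.
Speed = |(-1.410, -3.987)| = 4.229 m/s.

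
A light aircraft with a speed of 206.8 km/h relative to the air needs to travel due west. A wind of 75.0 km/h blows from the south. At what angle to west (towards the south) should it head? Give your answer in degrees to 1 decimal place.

The wind pushes perpendicular to the desired track; the heading must have a component into the wind equal to 75.0 km/h: 206.8 sin θ = 75.0.
sin θ = 0.3627, so θ = 21.264°.

21.3°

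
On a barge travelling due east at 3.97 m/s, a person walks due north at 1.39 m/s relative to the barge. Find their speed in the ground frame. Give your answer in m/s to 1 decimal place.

Taking east as x and north as y: barge velocity = (3.970, 0.000) m/s; person velocity relative to barge = (0.000, 1.390) m/s.
Velocity relative to ground = (3.970, 0.000) + (0.000, 1.390) = (3.970, 1.390) m/s.
Speed = |(3.970, 1.390)| = 4.206 m/s.

4.2 m/s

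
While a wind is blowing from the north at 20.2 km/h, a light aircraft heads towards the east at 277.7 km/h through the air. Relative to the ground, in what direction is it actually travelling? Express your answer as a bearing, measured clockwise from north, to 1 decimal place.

094.2°

Taking east as x and north as y: velocity relative to the air = (277.700, 0.000) km/h; the air relative to ground = (0.000, -20.200) km/h.
Velocity relative to ground = (277.700, 0.000) + (0.000, -20.200) = (277.700, -20.200) km/h.
Bearing = atan2(277.70, -20.20) = 94.16° clockwise from north.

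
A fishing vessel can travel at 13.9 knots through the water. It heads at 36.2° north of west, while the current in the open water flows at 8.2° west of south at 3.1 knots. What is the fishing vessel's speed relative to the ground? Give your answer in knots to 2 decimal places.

12.74 knots

Taking east as x and north as y: velocity relative to the water = (-11.217, 8.209) knots; the water relative to ground = (-0.442, -3.068) knots.
Velocity relative to ground = (-11.217, 8.209) + (-0.442, -3.068) = (-11.659, 5.141) knots.
Speed = |(-11.659, 5.141)| = 12.742 knots.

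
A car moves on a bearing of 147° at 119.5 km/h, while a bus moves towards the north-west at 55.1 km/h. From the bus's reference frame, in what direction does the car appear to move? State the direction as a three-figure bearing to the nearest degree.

143°

Taking east as x and north as y: car velocity = (65.084, -100.221) km/h; bus velocity = (-38.962, 38.962) km/h.
Velocity of car relative to bus = (65.084, -100.221) − (-38.962, 38.962) = (104.046, -139.183) km/h.
Bearing = atan2(104.05, -139.18) = 143.22° clockwise from north.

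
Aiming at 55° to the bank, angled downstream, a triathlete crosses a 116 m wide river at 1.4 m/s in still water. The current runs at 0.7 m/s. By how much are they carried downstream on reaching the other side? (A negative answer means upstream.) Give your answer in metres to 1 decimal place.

152.0 m

Perpendicular speed = 1.147 m/s; crossing time = 116 / 1.147 = 101.150 s.
Net downstream speed = 1.503 m/s.
Drift = 1.503 × 101.150 = 152.029 m (downstream).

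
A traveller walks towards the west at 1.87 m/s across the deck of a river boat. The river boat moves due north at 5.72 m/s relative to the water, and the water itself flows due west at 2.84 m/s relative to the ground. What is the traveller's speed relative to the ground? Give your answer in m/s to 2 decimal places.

In east/north components (m/s): traveller relative to river boat = (-1.870, 0.000); river boat relative to water = (0.000, 5.720); water relative to ground = (-2.840, 0.000).
Sum = (-4.710, 5.720) m/s.
Speed = |(-4.710, 5.720)| = 7.410 m/s.

7.41 m/s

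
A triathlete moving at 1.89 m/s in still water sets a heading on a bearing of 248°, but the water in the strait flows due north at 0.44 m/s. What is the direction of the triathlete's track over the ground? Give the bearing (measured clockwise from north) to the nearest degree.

Taking east as x and north as y: velocity relative to the water = (-1.752, -0.708) m/s; the water relative to ground = (0.000, 0.440) m/s.
Velocity relative to ground = (-1.752, -0.708) + (0.000, 0.440) = (-1.752, -0.268) m/s.
Bearing = atan2(-1.75, -0.27) = 261.30° clockwise from north.

261°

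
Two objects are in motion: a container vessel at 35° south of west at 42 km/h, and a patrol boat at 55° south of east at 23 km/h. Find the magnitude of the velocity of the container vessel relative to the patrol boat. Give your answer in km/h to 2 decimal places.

Taking east as x and north as y: container vessel velocity = (-34.404, -24.090) km/h; patrol boat velocity = (13.192, -18.840) km/h.
Velocity of container vessel relative to patrol boat = (-34.404, -24.090) − (13.192, -18.840) = (-47.597, -5.250) km/h.
Magnitude = |(-47.597, -5.250)| = 47.885 km/h.

47.89 km/h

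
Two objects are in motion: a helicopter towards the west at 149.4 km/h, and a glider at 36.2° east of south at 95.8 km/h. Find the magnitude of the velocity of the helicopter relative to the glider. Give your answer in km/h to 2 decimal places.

Taking east as x and north as y: helicopter velocity = (-149.400, 0.000) km/h; glider velocity = (56.580, -77.307) km/h.
Velocity of helicopter relative to glider = (-149.400, 0.000) − (56.580, -77.307) = (-205.980, 77.307) km/h.
Magnitude = |(-205.980, 77.307)| = 220.009 km/h.

220.01 km/h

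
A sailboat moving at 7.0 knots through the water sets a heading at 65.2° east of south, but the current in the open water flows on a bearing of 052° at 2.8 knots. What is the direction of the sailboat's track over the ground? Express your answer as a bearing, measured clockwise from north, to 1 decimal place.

Taking east as x and north as y: velocity relative to the water = (6.354, -2.936) knots; the water relative to ground = (2.206, 1.724) knots.
Velocity relative to ground = (6.354, -2.936) + (2.206, 1.724) = (8.561, -1.212) knots.
Bearing = atan2(8.56, -1.21) = 98.06° clockwise from north.

098.1°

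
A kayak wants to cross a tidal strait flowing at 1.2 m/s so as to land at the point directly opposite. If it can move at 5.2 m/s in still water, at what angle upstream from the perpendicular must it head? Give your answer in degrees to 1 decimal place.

To cancel the current, the upstream component of the kayak's velocity must equal the flow: 5.2 sin θ = 1.2.
sin θ = 1.2 / 5.2 = 0.2308.
θ = arcsin(0.2308) = 13.342°.

13.3°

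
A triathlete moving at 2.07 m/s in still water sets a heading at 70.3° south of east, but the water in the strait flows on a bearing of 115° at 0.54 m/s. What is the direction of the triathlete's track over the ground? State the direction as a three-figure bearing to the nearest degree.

Taking east as x and north as y: velocity relative to the water = (0.698, -1.949) m/s; the water relative to ground = (0.489, -0.228) m/s.
Velocity relative to ground = (0.698, -1.949) + (0.489, -0.228) = (1.187, -2.177) m/s.
Bearing = atan2(1.19, -2.18) = 151.40° clockwise from north.

151°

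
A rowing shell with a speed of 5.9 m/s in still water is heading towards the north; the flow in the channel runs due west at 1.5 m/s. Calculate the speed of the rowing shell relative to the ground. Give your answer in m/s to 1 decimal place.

Taking east as x and north as y: velocity relative to the water = (0.000, 5.900) m/s; the water relative to ground = (-1.500, 0.000) m/s.
Velocity relative to ground = (0.000, 5.900) + (-1.500, 0.000) = (-1.500, 5.900) m/s.
Speed = |(-1.500, 5.900)| = 6.088 m/s.

6.1 m/s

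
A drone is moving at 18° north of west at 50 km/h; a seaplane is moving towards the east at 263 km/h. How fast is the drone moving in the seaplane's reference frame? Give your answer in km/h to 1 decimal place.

Taking east as x and north as y: drone velocity = (-47.553, 15.451) km/h; seaplane velocity = (263.000, 0.000) km/h.
Velocity of drone relative to seaplane = (-47.553, 15.451) − (263.000, 0.000) = (-310.553, 15.451) km/h.
Magnitude = |(-310.553, 15.451)| = 310.937 km/h.

310.9 km/h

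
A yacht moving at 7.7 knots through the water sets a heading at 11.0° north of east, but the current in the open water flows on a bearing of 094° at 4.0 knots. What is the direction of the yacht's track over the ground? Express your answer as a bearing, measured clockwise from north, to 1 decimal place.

Taking east as x and north as y: velocity relative to the water = (7.559, 1.469) knots; the water relative to ground = (3.990, -0.279) knots.
Velocity relative to ground = (7.559, 1.469) + (3.990, -0.279) = (11.549, 1.190) knots.
Bearing = atan2(11.55, 1.19) = 84.12° clockwise from north.

084.1°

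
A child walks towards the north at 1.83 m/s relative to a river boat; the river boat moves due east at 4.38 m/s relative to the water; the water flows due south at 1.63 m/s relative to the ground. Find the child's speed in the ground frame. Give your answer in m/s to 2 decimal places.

4.38 m/s

In east/north components (m/s): child relative to river boat = (0.000, 1.830); river boat relative to water = (4.380, 0.000); water relative to ground = (0.000, -1.630).
Sum = (4.380, 0.200) m/s.
Speed = |(4.380, 0.200)| = 4.385 m/s.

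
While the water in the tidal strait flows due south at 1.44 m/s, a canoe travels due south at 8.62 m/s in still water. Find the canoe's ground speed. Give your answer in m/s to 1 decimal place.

10.1 m/s

Taking east as x and north as y: velocity relative to the water = (0.000, -8.620) m/s; the water relative to ground = (0.000, -1.440) m/s.
Velocity relative to ground = (0.000, -8.620) + (0.000, -1.440) = (0.000, -10.060) m/s.
Speed = |(0.000, -10.060)| = 10.060 m/s.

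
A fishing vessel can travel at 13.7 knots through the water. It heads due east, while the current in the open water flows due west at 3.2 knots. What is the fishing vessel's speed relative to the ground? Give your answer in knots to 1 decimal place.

10.5 knots

Taking east as x and north as y: velocity relative to the water = (13.700, 0.000) knots; the water relative to ground = (-3.200, 0.000) knots.
Velocity relative to ground = (13.700, 0.000) + (-3.200, 0.000) = (10.500, 0.000) knots.
Speed = |(10.500, 0.000)| = 10.500 knots.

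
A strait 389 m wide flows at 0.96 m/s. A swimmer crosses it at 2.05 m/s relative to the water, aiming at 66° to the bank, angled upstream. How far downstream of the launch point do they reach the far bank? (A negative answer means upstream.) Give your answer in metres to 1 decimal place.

26.2 m

Perpendicular speed = 1.873 m/s; crossing time = 389 / 1.873 = 207.714 s.
Net downstream speed = 0.126 m/s.
Drift = 0.126 × 207.714 = 26.211 m (downstream).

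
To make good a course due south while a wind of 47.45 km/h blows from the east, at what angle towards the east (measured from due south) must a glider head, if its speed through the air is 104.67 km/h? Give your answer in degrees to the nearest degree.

The wind pushes perpendicular to the desired track; the heading must have a component into the wind equal to 47.45 km/h: 104.67 sin θ = 47.45.
sin θ = 0.4533, so θ = 26.958°.

27°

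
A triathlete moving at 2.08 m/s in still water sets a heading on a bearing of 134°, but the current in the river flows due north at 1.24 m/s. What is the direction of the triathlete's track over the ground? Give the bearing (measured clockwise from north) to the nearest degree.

Taking east as x and north as y: velocity relative to the water = (1.496, -1.445) m/s; the water relative to ground = (0.000, 1.240) m/s.
Velocity relative to ground = (1.496, -1.445) + (0.000, 1.240) = (1.496, -0.205) m/s.
Bearing = atan2(1.50, -0.20) = 97.80° clockwise from north.

098°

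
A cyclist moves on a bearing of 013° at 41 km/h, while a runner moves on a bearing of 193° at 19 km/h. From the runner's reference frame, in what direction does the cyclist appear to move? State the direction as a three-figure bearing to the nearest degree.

Taking east as x and north as y: cyclist velocity = (9.223, 39.949) km/h; runner velocity = (-4.274, -18.513) km/h.
Velocity of cyclist relative to runner = (9.223, 39.949) − (-4.274, -18.513) = (13.497, 58.462) km/h.
Bearing = atan2(13.50, 58.46) = 13.00° clockwise from north.

013°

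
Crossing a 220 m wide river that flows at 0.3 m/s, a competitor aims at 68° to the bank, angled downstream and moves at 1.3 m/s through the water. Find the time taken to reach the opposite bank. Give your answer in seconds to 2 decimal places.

182.52 s

The component of the competitor's velocity perpendicular to the bank is 1.3 × sin 68° = 1.205 m/s.
The flow acts along the bank and has no component across it.
Time = 220 / 1.205 = 182.521 s.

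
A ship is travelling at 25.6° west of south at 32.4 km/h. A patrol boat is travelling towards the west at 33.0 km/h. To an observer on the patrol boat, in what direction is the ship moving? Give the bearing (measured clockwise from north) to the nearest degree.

Taking east as x and north as y: ship velocity = (-14.000, -29.219) km/h; patrol boat velocity = (-33.000, 0.000) km/h.
Velocity of ship relative to patrol boat = (-14.000, -29.219) − (-33.000, 0.000) = (19.000, -29.219) km/h.
Bearing = atan2(19.00, -29.22) = 146.97° clockwise from north.

147°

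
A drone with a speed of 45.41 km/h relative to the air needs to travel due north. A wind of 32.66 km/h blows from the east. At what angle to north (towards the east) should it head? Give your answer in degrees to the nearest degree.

46°

The wind pushes perpendicular to the desired track; the heading must have a component into the wind equal to 32.66 km/h: 45.41 sin θ = 32.66.
sin θ = 0.7192, so θ = 45.991°.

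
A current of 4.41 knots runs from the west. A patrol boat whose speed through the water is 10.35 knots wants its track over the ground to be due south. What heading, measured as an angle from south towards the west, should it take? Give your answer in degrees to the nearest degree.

25°

The current pushes perpendicular to the desired track; the heading must have a component into the current equal to 4.41 knots: 10.35 sin θ = 4.41.
sin θ = 0.4261, so θ = 25.219°.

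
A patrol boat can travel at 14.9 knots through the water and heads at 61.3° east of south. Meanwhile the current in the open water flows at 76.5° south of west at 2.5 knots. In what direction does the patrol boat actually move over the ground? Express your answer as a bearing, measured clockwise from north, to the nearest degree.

128°

Taking east as x and north as y: velocity relative to the water = (13.069, -7.155) knots; the water relative to ground = (-0.584, -2.431) knots.
Velocity relative to ground = (13.069, -7.155) + (-0.584, -2.431) = (12.486, -9.586) knots.
Bearing = atan2(12.49, -9.59) = 127.52° clockwise from north.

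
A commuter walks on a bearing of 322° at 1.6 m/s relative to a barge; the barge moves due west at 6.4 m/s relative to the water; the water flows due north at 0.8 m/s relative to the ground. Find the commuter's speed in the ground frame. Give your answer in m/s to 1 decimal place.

7.7 m/s

In east/north components (m/s): commuter relative to barge = (-0.985, 1.261); barge relative to water = (-6.400, 0.000); water relative to ground = (0.000, 0.800).
Sum = (-7.385, 2.061) m/s.
Speed = |(-7.385, 2.061)| = 7.667 m/s.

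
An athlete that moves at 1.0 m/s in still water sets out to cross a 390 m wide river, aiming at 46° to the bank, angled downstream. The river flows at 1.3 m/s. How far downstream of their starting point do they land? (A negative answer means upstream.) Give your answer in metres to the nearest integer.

1081 m

Perpendicular speed = 0.719 m/s; crossing time = 390 / 0.719 = 542.164 s.
Net downstream speed = 1.995 m/s.
Drift = 1.995 × 542.164 = 1081.432 m (downstream).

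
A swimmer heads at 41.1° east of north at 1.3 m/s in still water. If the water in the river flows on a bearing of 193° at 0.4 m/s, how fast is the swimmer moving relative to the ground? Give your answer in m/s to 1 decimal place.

1.0 m/s

Taking east as x and north as y: velocity relative to the water = (0.855, 0.980) m/s; the water relative to ground = (-0.090, -0.390) m/s.
Velocity relative to ground = (0.855, 0.980) + (-0.090, -0.390) = (0.765, 0.590) m/s.
Speed = |(0.765, 0.590)| = 0.966 m/s.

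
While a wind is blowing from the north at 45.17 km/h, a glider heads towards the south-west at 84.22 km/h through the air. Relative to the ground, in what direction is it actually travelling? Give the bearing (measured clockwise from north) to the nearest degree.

Taking east as x and north as y: velocity relative to the air = (-59.553, -59.553) km/h; the air relative to ground = (0.000, -45.170) km/h.
Velocity relative to ground = (-59.553, -59.553) + (0.000, -45.170) = (-59.553, -104.723) km/h.
Bearing = atan2(-59.55, -104.72) = 209.63° clockwise from north.

210°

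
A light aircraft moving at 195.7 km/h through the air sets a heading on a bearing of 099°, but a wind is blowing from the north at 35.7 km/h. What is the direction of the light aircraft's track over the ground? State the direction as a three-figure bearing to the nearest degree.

109°

Taking east as x and north as y: velocity relative to the air = (193.291, -30.614) km/h; the air relative to ground = (0.000, -35.700) km/h.
Velocity relative to ground = (193.291, -30.614) + (0.000, -35.700) = (193.291, -66.314) km/h.
Bearing = atan2(193.29, -66.31) = 108.94° clockwise from north.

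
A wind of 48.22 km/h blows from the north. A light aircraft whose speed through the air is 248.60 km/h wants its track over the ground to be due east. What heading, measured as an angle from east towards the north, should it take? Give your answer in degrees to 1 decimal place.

The wind pushes perpendicular to the desired track; the heading must have a component into the wind equal to 48.22 km/h: 248.60 sin θ = 48.22.
sin θ = 0.1940, so θ = 11.184°.

11.2°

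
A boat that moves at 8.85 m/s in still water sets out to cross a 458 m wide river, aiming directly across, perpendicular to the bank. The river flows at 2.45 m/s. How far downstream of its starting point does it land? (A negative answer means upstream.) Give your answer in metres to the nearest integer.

127 m

Perpendicular speed = 8.850 m/s; crossing time = 458 / 8.850 = 51.751 s.
Net downstream speed = 2.450 m/s.
Drift = 2.450 × 51.751 = 126.791 m (downstream).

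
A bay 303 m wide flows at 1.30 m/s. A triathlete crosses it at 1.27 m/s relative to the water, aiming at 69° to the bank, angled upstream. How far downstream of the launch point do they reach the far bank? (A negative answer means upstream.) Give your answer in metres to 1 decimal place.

Perpendicular speed = 1.186 m/s; crossing time = 303 / 1.186 = 255.557 s.
Net downstream speed = 0.845 m/s.
Drift = 0.845 × 255.557 = 215.913 m (downstream).

215.9 m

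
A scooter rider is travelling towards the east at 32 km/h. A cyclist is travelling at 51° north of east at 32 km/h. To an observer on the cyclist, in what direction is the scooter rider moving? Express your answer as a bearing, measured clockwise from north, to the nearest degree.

154°

Taking east as x and north as y: scooter rider velocity = (32.000, 0.000) km/h; cyclist velocity = (20.138, 24.869) km/h.
Velocity of scooter rider relative to cyclist = (32.000, 0.000) − (20.138, 24.869) = (11.862, -24.869) km/h.
Bearing = atan2(11.86, -24.87) = 154.50° clockwise from north.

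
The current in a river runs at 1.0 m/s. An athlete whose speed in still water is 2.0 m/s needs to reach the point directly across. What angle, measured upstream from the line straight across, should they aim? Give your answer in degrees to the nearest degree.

To cancel the current, the upstream component of the athlete's velocity must equal the flow: 2.0 sin θ = 1.0.
sin θ = 1.0 / 2.0 = 0.5000.
θ = arcsin(0.5000) = 30.000°.

30°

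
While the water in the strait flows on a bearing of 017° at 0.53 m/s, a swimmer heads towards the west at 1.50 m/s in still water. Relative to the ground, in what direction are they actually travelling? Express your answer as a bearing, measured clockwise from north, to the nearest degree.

Taking east as x and north as y: velocity relative to the water = (-1.500, 0.000) m/s; the water relative to ground = (0.155, 0.507) m/s.
Velocity relative to ground = (-1.500, 0.000) + (0.155, 0.507) = (-1.345, 0.507) m/s.
Bearing = atan2(-1.35, 0.51) = 290.65° clockwise from north.

291°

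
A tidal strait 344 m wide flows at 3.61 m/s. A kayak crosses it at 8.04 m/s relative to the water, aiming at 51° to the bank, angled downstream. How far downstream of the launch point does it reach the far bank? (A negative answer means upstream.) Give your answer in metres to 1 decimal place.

Perpendicular speed = 6.248 m/s; crossing time = 344 / 6.248 = 55.055 s.
Net downstream speed = 8.670 m/s.
Drift = 8.670 × 55.055 = 477.316 m (downstream).

477.3 m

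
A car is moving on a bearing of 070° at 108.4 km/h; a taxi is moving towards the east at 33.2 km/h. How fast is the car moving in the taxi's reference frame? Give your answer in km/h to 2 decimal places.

Taking east as x and north as y: car velocity = (101.863, 37.075) km/h; taxi velocity = (33.200, 0.000) km/h.
Velocity of car relative to taxi = (101.863, 37.075) − (33.200, 0.000) = (68.663, 37.075) km/h.
Magnitude = |(68.663, 37.075)| = 78.033 km/h.

78.03 km/h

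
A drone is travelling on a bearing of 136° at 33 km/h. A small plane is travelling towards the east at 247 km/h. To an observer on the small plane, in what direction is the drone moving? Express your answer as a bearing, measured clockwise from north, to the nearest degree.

Taking east as x and north as y: drone velocity = (22.924, -23.738) km/h; small plane velocity = (247.000, 0.000) km/h.
Velocity of drone relative to small plane = (22.924, -23.738) − (247.000, 0.000) = (-224.076, -23.738) km/h.
Bearing = atan2(-224.08, -23.74) = 263.95° clockwise from north.

264°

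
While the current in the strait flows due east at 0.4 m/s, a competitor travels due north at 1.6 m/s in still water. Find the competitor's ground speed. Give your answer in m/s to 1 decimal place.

Taking east as x and north as y: velocity relative to the water = (0.000, 1.600) m/s; the water relative to ground = (0.400, 0.000) m/s.
Velocity relative to ground = (0.000, 1.600) + (0.400, 0.000) = (0.400, 1.600) m/s.
Speed = |(0.400, 1.600)| = 1.649 m/s.

1.6 m/s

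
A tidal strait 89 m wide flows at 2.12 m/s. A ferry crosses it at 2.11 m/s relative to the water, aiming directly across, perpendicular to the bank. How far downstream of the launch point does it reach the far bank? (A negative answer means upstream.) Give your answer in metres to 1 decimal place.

89.4 m

Perpendicular speed = 2.110 m/s; crossing time = 89 / 2.110 = 42.180 s.
Net downstream speed = 2.120 m/s.
Drift = 2.120 × 42.180 = 89.422 m (downstream).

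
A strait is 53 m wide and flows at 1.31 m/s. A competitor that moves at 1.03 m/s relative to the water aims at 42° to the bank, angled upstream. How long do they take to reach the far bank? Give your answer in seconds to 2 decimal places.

76.90 s

The component of the competitor's velocity perpendicular to the bank is 1.03 × sin 42° = 0.689 m/s.
Only the cross-stream component determines the crossing time; the current contributes nothing perpendicular to the bank.
Time = 53 / 0.689 = 76.900 s.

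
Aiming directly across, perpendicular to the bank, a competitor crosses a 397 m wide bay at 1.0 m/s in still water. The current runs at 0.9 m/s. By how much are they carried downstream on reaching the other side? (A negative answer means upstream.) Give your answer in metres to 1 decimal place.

357.3 m

Perpendicular speed = 1.000 m/s; crossing time = 397 / 1.000 = 397.000 s.
Net downstream speed = 0.900 m/s.
Drift = 0.900 × 397.000 = 357.300 m (downstream).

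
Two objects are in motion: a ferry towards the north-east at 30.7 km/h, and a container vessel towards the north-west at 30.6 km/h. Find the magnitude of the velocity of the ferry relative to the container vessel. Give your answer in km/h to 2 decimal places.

43.35 km/h

Taking east as x and north as y: ferry velocity = (21.708, 21.708) km/h; container vessel velocity = (-21.637, 21.637) km/h.
Velocity of ferry relative to container vessel = (21.708, 21.708) − (-21.637, 21.637) = (43.346, 0.071) km/h.
Magnitude = |(43.346, 0.071)| = 43.346 km/h.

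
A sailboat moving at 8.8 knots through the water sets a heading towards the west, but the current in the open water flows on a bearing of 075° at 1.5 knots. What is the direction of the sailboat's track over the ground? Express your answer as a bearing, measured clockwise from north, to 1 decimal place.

273.0°

Taking east as x and north as y: velocity relative to the water = (-8.800, 0.000) knots; the water relative to ground = (1.449, 0.388) knots.
Velocity relative to ground = (-8.800, 0.000) + (1.449, 0.388) = (-7.351, 0.388) knots.
Bearing = atan2(-7.35, 0.39) = 273.02° clockwise from north.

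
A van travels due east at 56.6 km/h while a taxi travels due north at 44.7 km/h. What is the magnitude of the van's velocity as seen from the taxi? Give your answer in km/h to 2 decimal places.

Taking east as x and north as y: van velocity = (56.600, 0.000) km/h; taxi velocity = (0.000, 44.700) km/h.
Velocity of van relative to taxi = (56.600, 0.000) − (0.000, 44.700) = (56.600, -44.700) km/h.
Magnitude = |(56.600, -44.700)| = 72.122 km/h.

72.12 km/h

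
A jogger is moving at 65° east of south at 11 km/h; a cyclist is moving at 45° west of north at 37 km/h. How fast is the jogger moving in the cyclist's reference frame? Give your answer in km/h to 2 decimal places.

Taking east as x and north as y: jogger velocity = (9.969, -4.649) km/h; cyclist velocity = (-26.163, 26.163) km/h.
Velocity of jogger relative to cyclist = (9.969, -4.649) − (-26.163, 26.163) = (36.132, -30.812) km/h.
Magnitude = |(36.132, -30.812)| = 47.486 km/h.

47.49 km/h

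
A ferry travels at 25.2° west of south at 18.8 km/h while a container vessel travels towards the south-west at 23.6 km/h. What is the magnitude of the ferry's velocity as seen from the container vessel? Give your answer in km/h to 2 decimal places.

Taking east as x and north as y: ferry velocity = (-8.005, -17.011) km/h; container vessel velocity = (-16.688, -16.688) km/h.
Velocity of ferry relative to container vessel = (-8.005, -17.011) − (-16.688, -16.688) = (8.683, -0.323) km/h.
Magnitude = |(8.683, -0.323)| = 8.689 km/h.

8.69 km/h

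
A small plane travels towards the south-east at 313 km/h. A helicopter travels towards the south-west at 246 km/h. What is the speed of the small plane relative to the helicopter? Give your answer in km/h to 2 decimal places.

Taking east as x and north as y: small plane velocity = (221.324, -221.324) km/h; helicopter velocity = (-173.948, -173.948) km/h.
Velocity of small plane relative to helicopter = (221.324, -221.324) − (-173.948, -173.948) = (395.273, -47.376) km/h.
Magnitude = |(395.273, -47.376)| = 398.102 km/h.

398.10 km/h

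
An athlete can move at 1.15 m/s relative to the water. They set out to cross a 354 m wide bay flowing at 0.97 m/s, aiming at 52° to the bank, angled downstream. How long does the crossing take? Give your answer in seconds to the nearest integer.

The component of the athlete's velocity perpendicular to the bank is 1.15 × sin 52° = 0.906 m/s.
The flow acts along the bank and has no component across it.
Time = 354 / 0.906 = 390.637 s.

391 s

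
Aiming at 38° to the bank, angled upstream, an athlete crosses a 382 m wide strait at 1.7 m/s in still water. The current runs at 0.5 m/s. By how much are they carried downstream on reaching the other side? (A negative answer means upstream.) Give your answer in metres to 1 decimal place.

-306.4 m

Perpendicular speed = 1.047 m/s; crossing time = 382 / 1.047 = 364.983 s.
Net downstream speed = -0.840 m/s.
Drift = -0.840 × 364.983 = -306.446 m (upstream).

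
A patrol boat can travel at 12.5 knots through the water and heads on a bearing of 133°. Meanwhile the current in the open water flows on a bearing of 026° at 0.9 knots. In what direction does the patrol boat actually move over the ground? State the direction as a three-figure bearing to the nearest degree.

Taking east as x and north as y: velocity relative to the water = (9.142, -8.525) knots; the water relative to ground = (0.395, 0.809) knots.
Velocity relative to ground = (9.142, -8.525) + (0.395, 0.809) = (9.536, -7.716) knots.
Bearing = atan2(9.54, -7.72) = 128.98° clockwise from north.

129°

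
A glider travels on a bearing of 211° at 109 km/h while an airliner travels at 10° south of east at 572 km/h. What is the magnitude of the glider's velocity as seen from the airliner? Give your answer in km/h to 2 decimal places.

619.48 km/h

Taking east as x and north as y: glider velocity = (-56.139, -93.431) km/h; airliner velocity = (563.310, -99.327) km/h.
Velocity of glider relative to airliner = (-56.139, -93.431) − (563.310, -99.327) = (-619.449, 5.896) km/h.
Magnitude = |(-619.449, 5.896)| = 619.477 km/h.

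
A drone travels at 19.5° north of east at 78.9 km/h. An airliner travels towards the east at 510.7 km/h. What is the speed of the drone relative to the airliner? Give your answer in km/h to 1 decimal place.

437.1 km/h

Taking east as x and north as y: drone velocity = (74.374, 26.337) km/h; airliner velocity = (510.700, 0.000) km/h.
Velocity of drone relative to airliner = (74.374, 26.337) − (510.700, 0.000) = (-436.326, 26.337) km/h.
Magnitude = |(-436.326, 26.337)| = 437.120 km/h.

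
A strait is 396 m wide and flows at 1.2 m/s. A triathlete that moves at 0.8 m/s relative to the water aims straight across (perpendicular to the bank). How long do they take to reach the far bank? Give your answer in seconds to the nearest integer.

495 s

The component of the triathlete's velocity perpendicular to the bank is 0.8 m/s.
Only the cross-stream component determines the crossing time; the current contributes nothing perpendicular to the bank.
Time = 396 / 0.800 = 495.000 s.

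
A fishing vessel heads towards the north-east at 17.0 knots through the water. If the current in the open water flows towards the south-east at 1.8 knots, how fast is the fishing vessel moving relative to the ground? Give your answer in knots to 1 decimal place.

Taking east as x and north as y: velocity relative to the water = (12.021, 12.021) knots; the water relative to ground = (1.273, -1.273) knots.
Velocity relative to ground = (12.021, 12.021) + (1.273, -1.273) = (13.294, 10.748) knots.
Speed = |(13.294, 10.748)| = 17.095 knots.

17.1 knots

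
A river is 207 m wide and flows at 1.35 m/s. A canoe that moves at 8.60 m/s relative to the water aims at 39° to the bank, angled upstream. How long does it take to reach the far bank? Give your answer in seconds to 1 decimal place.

The component of the canoe's velocity perpendicular to the bank is 8.60 × sin 39° = 5.412 m/s.
The flow acts along the bank and has no component across it.
Time = 207 / 5.412 = 38.247 s.

38.2 s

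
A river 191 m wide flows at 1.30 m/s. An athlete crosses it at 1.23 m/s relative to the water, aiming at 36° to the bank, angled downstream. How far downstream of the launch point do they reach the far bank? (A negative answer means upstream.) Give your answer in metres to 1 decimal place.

606.3 m

Perpendicular speed = 0.723 m/s; crossing time = 191 / 0.723 = 264.186 s.
Net downstream speed = 2.295 m/s.
Drift = 2.295 × 264.186 = 606.331 m (downstream).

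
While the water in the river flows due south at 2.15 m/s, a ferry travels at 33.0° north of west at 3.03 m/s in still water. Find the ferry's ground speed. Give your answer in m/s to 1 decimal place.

Taking east as x and north as y: velocity relative to the water = (-2.541, 1.650) m/s; the water relative to ground = (0.000, -2.150) m/s.
Velocity relative to ground = (-2.541, 1.650) + (0.000, -2.150) = (-2.541, -0.500) m/s.
Speed = |(-2.541, -0.500)| = 2.590 m/s.

2.6 m/s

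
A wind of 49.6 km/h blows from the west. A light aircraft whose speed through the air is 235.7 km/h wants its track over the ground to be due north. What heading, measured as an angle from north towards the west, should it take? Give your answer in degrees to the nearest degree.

The wind pushes perpendicular to the desired track; the heading must have a component into the wind equal to 49.6 km/h: 235.7 sin θ = 49.6.
sin θ = 0.2104, so θ = 12.148°.

12°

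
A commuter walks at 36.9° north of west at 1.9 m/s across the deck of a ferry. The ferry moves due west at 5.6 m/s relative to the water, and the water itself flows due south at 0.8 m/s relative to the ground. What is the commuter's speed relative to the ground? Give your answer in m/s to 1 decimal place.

7.1 m/s

In east/north components (m/s): commuter relative to ferry = (-1.519, 1.141); ferry relative to water = (-5.600, 0.000); water relative to ground = (0.000, -0.800).
Sum = (-7.119, 0.341) m/s.
Speed = |(-7.119, 0.341)| = 7.128 m/s.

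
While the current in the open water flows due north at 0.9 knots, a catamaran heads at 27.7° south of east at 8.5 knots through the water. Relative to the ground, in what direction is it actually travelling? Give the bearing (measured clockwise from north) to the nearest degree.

Taking east as x and north as y: velocity relative to the water = (7.526, -3.951) knots; the water relative to ground = (0.000, 0.900) knots.
Velocity relative to ground = (7.526, -3.951) + (0.000, 0.900) = (7.526, -3.051) knots.
Bearing = atan2(7.53, -3.05) = 112.07° clockwise from north.

112°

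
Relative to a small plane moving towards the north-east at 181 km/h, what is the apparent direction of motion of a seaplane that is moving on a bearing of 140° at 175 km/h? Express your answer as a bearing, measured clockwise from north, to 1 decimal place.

183.4°

Taking east as x and north as y: seaplane velocity = (112.488, -134.058) km/h; small plane velocity = (127.986, 127.986) km/h.
Velocity of seaplane relative to small plane = (112.488, -134.058) − (127.986, 127.986) = (-15.498, -262.044) km/h.
Bearing = atan2(-15.50, -262.04) = 183.38° clockwise from north.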